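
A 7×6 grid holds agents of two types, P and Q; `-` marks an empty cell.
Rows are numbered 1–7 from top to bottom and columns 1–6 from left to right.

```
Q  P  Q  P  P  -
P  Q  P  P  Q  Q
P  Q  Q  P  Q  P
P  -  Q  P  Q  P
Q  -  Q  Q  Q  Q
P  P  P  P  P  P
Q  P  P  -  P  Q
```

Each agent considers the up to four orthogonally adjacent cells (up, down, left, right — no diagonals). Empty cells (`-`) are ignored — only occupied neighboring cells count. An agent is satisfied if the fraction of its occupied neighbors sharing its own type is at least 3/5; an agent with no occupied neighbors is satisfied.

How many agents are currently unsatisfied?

25

(1,1)Q 0/2 ✗
(1,2)P 0/3 ✗
(1,3)Q 0/3 ✗
(1,4)P 2/3 ✓
(1,5)P 1/2 ✗
(2,1)P 1/3 ✗
(2,2)Q 1/4 ✗
(2,3)P 1/4 ✗
(2,4)P 3/4 ✓
(2,5)Q 2/4 ✗
(2,6)Q 1/2 ✗
(3,1)P 2/3 ✓
(3,2)Q 2/3 ✓
(3,3)Q 2/4 ✗
(3,4)P 2/4 ✗
(3,5)Q 2/4 ✗
(3,6)P 1/3 ✗
(4,1)P 1/2 ✗
(4,3)Q 2/3 ✓
(4,4)P 1/4 ✗
(4,5)Q 2/4 ✗
(4,6)P 1/3 ✗
(5,1)Q 0/2 ✗
(5,3)Q 2/3 ✓
(5,4)Q 2/4 ✗
(5,5)Q 3/4 ✓
(5,6)Q 1/3 ✗
(6,1)P 1/3 ✗
(6,2)P 3/3 ✓
(6,3)P 3/4 ✓
(6,4)P 2/3 ✓
(6,5)P 3/4 ✓
(6,6)P 1/3 ✗
(7,1)Q 0/2 ✗
(7,2)P 2/3 ✓
(7,3)P 2/2 ✓
(7,5)P 1/2 ✗
(7,6)Q 0/2 ✗
Unsatisfied: (1,1), (1,2), (1,3), (1,5), (2,1), (2,2), (2,3), (2,5), (2,6), (3,3), (3,4), (3,5), (3,6), (4,1), (4,4), (4,5), (4,6), (5,1), (5,4), (5,6), (6,1), (6,6), (7,1), (7,5), (7,6) — 25 in total.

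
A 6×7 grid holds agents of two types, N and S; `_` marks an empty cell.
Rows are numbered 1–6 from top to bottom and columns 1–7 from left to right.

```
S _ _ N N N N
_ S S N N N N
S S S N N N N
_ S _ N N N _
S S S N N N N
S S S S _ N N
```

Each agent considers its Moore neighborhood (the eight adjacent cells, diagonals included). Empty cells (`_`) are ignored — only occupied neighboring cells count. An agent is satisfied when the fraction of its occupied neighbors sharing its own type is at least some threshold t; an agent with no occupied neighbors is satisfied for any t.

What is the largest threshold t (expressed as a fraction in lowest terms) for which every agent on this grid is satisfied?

1/2

(1,1)S 1/1
(1,4)N 3/4
(1,5)N 5/5
(1,6)N 5/5
(1,7)N 3/3
(2,2)S 5/5
(2,3)S 3/6
(2,4)N 5/7
(2,5)N 8/8
(2,6)N 8/8
(2,7)N 5/5
(3,1)S 3/3
(3,2)S 5/5
(3,3)S 4/7
(3,4)N 5/7
(3,5)N 8/8
(3,6)N 7/7
(3,7)N 4/4
(4,2)S 6/6
(4,4)N 5/7
(4,5)N 8/8
(4,6)N 7/7
(5,1)S 4/4
(5,2)S 6/6
(5,3)S 5/7
(5,4)N 3/6
(5,5)N 6/7
(5,6)N 6/6
(5,7)N 4/4
(6,1)S 3/3
(6,2)S 5/5
(6,3)S 4/5
(6,4)S 2/4
(6,6)N 4/4
(6,7)N 3/3
The smallest same-type fraction is 3/6 at (2,3), which reduces to 1/2. Any threshold above that leaves this agent unsatisfied.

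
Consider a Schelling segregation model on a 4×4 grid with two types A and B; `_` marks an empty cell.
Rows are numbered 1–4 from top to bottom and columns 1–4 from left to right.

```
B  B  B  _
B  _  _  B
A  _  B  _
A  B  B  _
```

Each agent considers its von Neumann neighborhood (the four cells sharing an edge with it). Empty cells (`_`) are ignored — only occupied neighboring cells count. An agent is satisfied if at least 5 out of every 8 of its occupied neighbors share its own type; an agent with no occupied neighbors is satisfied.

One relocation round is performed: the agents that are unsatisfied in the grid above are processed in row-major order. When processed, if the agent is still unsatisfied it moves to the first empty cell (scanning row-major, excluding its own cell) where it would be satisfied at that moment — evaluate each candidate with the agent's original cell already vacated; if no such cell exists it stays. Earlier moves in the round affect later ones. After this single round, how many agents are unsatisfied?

Initially unsatisfied (in order): (2,1), (3,1), (4,1), (4,2).
  (2,1) → (1,4).
  (3,1): now satisfied by earlier moves; stays.
  (4,1): no empty cell satisfies it; stays.
  (4,2) → (2,2).
Resulting grid:
B B B B
_ B _ B
A _ B _
A _ B _
All satisfied now.

0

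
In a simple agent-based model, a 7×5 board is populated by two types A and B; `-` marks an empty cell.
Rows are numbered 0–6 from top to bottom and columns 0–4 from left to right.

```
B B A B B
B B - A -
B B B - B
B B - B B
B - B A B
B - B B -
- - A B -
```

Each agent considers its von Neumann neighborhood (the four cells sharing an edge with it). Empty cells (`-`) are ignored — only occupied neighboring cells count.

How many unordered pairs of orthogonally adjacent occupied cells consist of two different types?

Scan each occupied cell's neighbors to the right and below so each pair is counted once.
Row 0: B(0,0)–B(0,1)= B(0,0)–B(1,0)= B(0,1)–A(0,2)≠ B(0,1)–B(1,1)= A(0,2)–B(0,3)≠ B(0,3)–B(0,4)= B(0,3)–A(1,3)≠  → 3/7 unlike.
Row 1: B(1,0)–B(1,1)= B(1,0)–B(2,0)= B(1,1)–B(2,1)=  → 0/3 unlike.
Row 2: B(2,0)–B(2,1)= B(2,0)–B(3,0)= B(2,1)–B(2,2)= B(2,1)–B(3,1)= B(2,4)–B(3,4)=  → 0/5 unlike.
Row 3: B(3,0)–B(3,1)= B(3,0)–B(4,0)= B(3,3)–B(3,4)= B(3,3)–A(4,3)≠ B(3,4)–B(4,4)=  → 1/5 unlike.
Row 4: B(4,0)–B(5,0)= B(4,2)–A(4,3)≠ B(4,2)–B(5,2)= A(4,3)–B(4,4)≠ A(4,3)–B(5,3)≠  → 3/5 unlike.
Row 5: B(5,2)–B(5,3)= B(5,2)–A(6,2)≠ B(5,3)–B(6,3)=  → 1/3 unlike.
Row 6: A(6,2)–B(6,3)≠  → 1/1 unlike.
Total adjacent occupied pairs: 29; unlike-type pairs: 9.

9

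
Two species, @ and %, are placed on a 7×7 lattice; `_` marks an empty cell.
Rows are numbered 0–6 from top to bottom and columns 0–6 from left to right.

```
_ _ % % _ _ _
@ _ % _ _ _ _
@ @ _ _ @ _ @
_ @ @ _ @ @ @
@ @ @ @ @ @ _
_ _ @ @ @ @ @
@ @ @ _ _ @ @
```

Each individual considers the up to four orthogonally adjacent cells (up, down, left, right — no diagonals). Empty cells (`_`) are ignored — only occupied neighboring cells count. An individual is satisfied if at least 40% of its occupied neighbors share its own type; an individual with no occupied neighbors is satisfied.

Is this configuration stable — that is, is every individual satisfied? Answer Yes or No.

Yes

Row 0: (0,2)% 2/2 ok · (0,3)% 1/1 ok
Row 1: (1,0)@ 1/1 ok · (1,2)% 1/1 ok
Row 2: (2,0)@ 2/2 ok · (2,1)@ 2/2 ok · (2,4)@ 1/1 ok · (2,6)@ 1/1 ok
Row 3: (3,1)@ 3/3 ok · (3,2)@ 2/2 ok · (3,4)@ 3/3 ok · (3,5)@ 3/3 ok · (3,6)@ 2/2 ok
Row 4: (4,0)@ 1/1 ok · (4,1)@ 3/3 ok · (4,2)@ 4/4 ok · (4,3)@ 3/3 ok · (4,4)@ 4/4 ok · (4,5)@ 3/3 ok
Row 5: (5,2)@ 3/3 ok · (5,3)@ 3/3 ok · (5,4)@ 3/3 ok · (5,5)@ 4/4 ok · (5,6)@ 2/2 ok
Row 6: (6,0)@ 1/1 ok · (6,1)@ 2/2 ok · (6,2)@ 2/2 ok · (6,5)@ 2/2 ok · (6,6)@ 2/2 ok
All meet the threshold, so the configuration is stable.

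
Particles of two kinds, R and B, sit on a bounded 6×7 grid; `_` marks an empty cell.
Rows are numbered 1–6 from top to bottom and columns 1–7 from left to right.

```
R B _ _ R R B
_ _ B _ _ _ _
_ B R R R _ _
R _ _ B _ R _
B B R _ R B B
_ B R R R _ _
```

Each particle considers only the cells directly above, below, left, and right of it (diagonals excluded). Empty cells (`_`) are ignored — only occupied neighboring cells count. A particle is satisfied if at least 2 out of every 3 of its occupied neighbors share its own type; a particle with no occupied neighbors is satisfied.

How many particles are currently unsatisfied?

(1,1)R 0/1 unhappy
(1,2)B 0/1 unhappy
(1,5)R 1/1 ok
(1,6)R 1/2 unhappy
(1,7)B 0/1 unhappy
(2,3)B 0/1 unhappy
(3,2)B 0/1 unhappy
(3,3)R 1/3 unhappy
(3,4)R 2/3 ok
(3,5)R 1/1 ok
(4,1)R 0/1 unhappy
(4,4)B 0/1 unhappy
(4,6)R 0/1 unhappy
(5,1)B 1/2 unhappy
(5,2)B 2/3 ok
(5,3)R 1/2 unhappy
(5,5)R 1/2 unhappy
(5,6)B 1/3 unhappy
(5,7)B 1/1 ok
(6,2)B 1/2 unhappy
(6,3)R 2/3 ok
(6,4)R 2/2 ok
(6,5)R 2/2 ok
Unsatisfied: (1,1), (1,2), (1,6), (1,7), (2,3), (3,2), (3,3), (4,1), (4,4), (4,6), (5,1), (5,3), (5,5), (5,6), (6,2) — 15 in total.

15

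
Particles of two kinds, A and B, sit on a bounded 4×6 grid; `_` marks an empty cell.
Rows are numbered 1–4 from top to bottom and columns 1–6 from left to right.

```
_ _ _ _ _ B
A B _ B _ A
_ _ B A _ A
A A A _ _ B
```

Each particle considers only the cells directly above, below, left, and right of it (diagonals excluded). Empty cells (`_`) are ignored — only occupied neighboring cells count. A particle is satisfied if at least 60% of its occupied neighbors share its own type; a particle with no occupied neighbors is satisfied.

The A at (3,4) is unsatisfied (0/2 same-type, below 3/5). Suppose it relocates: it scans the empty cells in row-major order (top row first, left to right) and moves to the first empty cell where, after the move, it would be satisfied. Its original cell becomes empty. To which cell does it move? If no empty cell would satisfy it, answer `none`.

Vacating (3,4). Empty cells in order:
  (1,1): 1/1 same-type → satisfied — stop here.

(1,1)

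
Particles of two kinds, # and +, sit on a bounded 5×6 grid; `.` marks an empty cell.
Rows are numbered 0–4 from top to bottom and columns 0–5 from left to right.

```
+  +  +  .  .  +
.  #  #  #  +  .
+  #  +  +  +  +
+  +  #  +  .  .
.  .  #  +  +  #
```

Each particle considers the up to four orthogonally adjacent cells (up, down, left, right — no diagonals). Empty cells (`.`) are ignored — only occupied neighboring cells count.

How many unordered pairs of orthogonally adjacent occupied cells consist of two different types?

13

Scan each occupied cell's neighbors to the right and below so each pair is counted once.
From row 0: 2 unlike of 4 pairs (running 2/4).
From row 1: 3 unlike of 7 pairs (running 5/11).
From row 2: 4 unlike of 9 pairs (running 9/20).
From row 3: 2 unlike of 5 pairs (running 11/25).
From row 4: 2 unlike of 3 pairs (running 13/28).
Total adjacent occupied pairs: 28; unlike-type pairs: 13.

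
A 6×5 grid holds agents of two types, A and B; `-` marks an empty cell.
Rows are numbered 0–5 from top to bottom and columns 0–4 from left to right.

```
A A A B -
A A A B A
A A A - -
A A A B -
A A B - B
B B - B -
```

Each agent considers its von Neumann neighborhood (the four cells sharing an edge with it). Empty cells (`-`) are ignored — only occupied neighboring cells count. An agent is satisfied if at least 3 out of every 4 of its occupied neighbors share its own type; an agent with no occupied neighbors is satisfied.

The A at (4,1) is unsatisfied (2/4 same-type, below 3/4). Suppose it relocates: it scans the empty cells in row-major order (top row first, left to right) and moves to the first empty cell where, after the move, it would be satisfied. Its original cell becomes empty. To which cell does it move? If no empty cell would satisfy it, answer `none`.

Vacating (4,1). Empty cells in order:
  (0,4): 1/2 same-type → still unsatisfied.
  (2,3): 1/3 same-type → still unsatisfied.
  (2,4): 1/1 same-type → satisfied — stop here.

(2,4)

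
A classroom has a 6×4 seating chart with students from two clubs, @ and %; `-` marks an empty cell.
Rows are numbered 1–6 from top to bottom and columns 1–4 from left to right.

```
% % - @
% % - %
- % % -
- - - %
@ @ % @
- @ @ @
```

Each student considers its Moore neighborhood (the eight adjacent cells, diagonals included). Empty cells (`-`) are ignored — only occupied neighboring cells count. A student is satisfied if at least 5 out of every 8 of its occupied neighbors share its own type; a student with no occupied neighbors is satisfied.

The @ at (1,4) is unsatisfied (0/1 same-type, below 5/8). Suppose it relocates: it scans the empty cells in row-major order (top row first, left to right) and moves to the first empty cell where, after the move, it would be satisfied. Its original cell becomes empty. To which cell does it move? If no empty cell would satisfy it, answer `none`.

(4,1)

Vacating (1,4). Empty cells in order:
  (1,3): 0/3 same-type → still unsatisfied.
  (2,3): 0/5 same-type → still unsatisfied.
  (3,1): 0/3 same-type → still unsatisfied.
  (3,4): 0/3 same-type → still unsatisfied.
  (4,1): 2/3 same-type → satisfied — stop here.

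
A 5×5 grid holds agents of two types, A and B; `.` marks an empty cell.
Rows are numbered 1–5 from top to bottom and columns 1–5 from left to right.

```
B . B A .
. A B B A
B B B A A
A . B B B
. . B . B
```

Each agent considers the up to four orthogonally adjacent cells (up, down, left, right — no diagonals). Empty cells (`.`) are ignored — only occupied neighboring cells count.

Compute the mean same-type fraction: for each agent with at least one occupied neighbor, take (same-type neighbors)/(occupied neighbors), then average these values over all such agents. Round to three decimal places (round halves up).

0.539

Row 1: (1,1)B — no occupied neighbors · (1,3)B 1/2 · (1,4)A 0/2
Row 2: (2,2)A 0/2 · (2,3)B 3/4 · (2,4)B 1/4 · (2,5)A 1/2
Row 3: (3,1)B 1/2 · (3,2)B 2/3 · (3,3)B 3/4 · (3,4)A 1/4 · (3,5)A 2/3
Row 4: (4,1)A 0/1 · (4,3)B 3/3 · (4,4)B 2/3 · (4,5)B 2/3
Row 5: (5,3)B 1/1 · (5,5)B 1/1
Sum over 17 agents: 1/2 + 0/2 + 0/2 + 3/4 + 1/4 + 1/2 + 1/2 + 2/3 + 3/4 + 1/4 + 2/3 + 0/1 + 3/3 + 2/3 + 2/3 + 1/1 + 1/1 = 55/6; mean = 55/6 ÷ 17 = 55/102 = 0.539215… → 0.539.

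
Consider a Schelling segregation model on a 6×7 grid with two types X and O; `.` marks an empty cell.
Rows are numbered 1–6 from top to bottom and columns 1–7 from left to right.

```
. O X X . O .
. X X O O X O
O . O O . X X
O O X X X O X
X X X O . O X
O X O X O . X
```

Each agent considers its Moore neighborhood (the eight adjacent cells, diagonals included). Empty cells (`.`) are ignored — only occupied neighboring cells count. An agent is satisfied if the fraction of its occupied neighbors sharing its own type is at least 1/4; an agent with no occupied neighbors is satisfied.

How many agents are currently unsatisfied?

4

Row 1: (1,2)O 0/3 unhappy · (1,3)X 3/5 ok · (1,4)X 2/4 ok · (1,6)O 2/3 ok
Row 2: (2,2)X 2/5 ok · (2,3)X 3/7 ok · (2,4)O 3/6 ok · (2,5)O 3/6 ok · (2,6)X 2/5 ok · (2,7)O 1/4 ok
Row 3: (3,1)O 2/3 ok · (3,3)O 3/7 ok · (3,4)O 3/7 ok · (3,6)X 4/7 ok · (3,7)X 3/5 ok
Row 4: (4,1)O 2/4 ok · (4,2)O 3/7 ok · (4,3)X 3/7 ok · (4,4)X 3/6 ok · (4,5)X 2/6 ok · (4,6)O 1/6 unhappy · (4,7)X 3/5 ok
Row 5: (5,1)X 2/5 ok · (5,2)X 4/8 ok · (5,3)X 5/8 ok · (5,4)O 2/7 ok · (5,6)O 2/6 ok · (5,7)X 2/4 ok
Row 6: (6,1)O 0/3 unhappy · (6,2)X 3/5 ok · (6,3)O 1/5 unhappy · (6,4)X 1/4 ok · (6,5)O 2/3 ok · (6,7)X 1/2 ok
Unsatisfied: (1,2), (4,6), (6,1), (6,3) — 4 in total.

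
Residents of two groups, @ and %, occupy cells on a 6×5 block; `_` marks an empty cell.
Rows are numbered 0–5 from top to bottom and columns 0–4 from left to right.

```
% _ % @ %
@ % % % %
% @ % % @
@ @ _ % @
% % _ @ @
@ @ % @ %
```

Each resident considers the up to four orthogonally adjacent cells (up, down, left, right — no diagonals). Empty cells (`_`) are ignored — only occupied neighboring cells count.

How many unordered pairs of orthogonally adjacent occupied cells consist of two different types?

Scan each occupied cell's neighbors to the right and below so each pair is counted once.
Row 0: %(0,0)–@(1,0)≠ %(0,2)–@(0,3)≠ %(0,2)–%(1,2)= @(0,3)–%(0,4)≠ @(0,3)–%(1,3)≠ %(0,4)–%(1,4)=  → 4/6 unlike.
Row 1: @(1,0)–%(1,1)≠ @(1,0)–%(2,0)≠ %(1,1)–%(1,2)= %(1,1)–@(2,1)≠ %(1,2)–%(1,3)= %(1,2)–%(2,2)= %(1,3)–%(1,4)= %(1,3)–%(2,3)= %(1,4)–@(2,4)≠  → 4/9 unlike.
Row 2: %(2,0)–@(2,1)≠ %(2,0)–@(3,0)≠ @(2,1)–%(2,2)≠ @(2,1)–@(3,1)= %(2,2)–%(2,3)= %(2,3)–@(2,4)≠ %(2,3)–%(3,3)= @(2,4)–@(3,4)=  → 4/8 unlike.
Row 3: @(3,0)–@(3,1)= @(3,0)–%(4,0)≠ @(3,1)–%(4,1)≠ %(3,3)–@(3,4)≠ %(3,3)–@(4,3)≠ @(3,4)–@(4,4)=  → 4/6 unlike.
Row 4: %(4,0)–%(4,1)= %(4,0)–@(5,0)≠ %(4,1)–@(5,1)≠ @(4,3)–@(4,4)= @(4,3)–@(5,3)= @(4,4)–%(5,4)≠  → 3/6 unlike.
Row 5: @(5,0)–@(5,1)= @(5,1)–%(5,2)≠ %(5,2)–@(5,3)≠ @(5,3)–%(5,4)≠  → 3/4 unlike.
Total adjacent occupied pairs: 39; unlike-type pairs: 22.

22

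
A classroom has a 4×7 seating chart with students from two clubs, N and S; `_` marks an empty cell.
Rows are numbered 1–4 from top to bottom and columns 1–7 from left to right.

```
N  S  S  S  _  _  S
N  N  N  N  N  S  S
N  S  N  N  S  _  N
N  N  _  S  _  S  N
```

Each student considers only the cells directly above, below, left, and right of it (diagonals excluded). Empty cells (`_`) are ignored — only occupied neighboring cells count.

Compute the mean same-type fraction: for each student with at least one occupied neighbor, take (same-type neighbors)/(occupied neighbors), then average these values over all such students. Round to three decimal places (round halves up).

0.514

Row 1: (1,1)N 1/2 · (1,2)S 1/3 · (1,3)S 2/3 · (1,4)S 1/2 · (1,7)S 1/1
Row 2: (2,1)N 3/3 · (2,2)N 2/4 · (2,3)N 3/4 · (2,4)N 3/4 · (2,5)N 1/3 · (2,6)S 1/2 · (2,7)S 2/3
Row 3: (3,1)N 2/3 · (3,2)S 0/4 · (3,3)N 2/3 · (3,4)N 2/4 · (3,5)S 0/2 · (3,7)N 1/2
Row 4: (4,1)N 2/2 · (4,2)N 1/2 · (4,4)S 0/1 · (4,6)S 0/1 · (4,7)N 1/2
Sum over 23 students: 1/2 + 1/3 + 2/3 + 1/2 + 1/1 + 3/3 + 2/4 + 3/4 + 3/4 + 1/3 + 1/2 + 2/3 + 2/3 + 0/4 + 2/3 + 2/4 + 0/2 + 1/2 + 2/2 + 1/2 + 0/1 + 0/1 + 1/2 = 71/6; mean = 71/6 ÷ 23 = 71/138 = 0.514492… → 0.514.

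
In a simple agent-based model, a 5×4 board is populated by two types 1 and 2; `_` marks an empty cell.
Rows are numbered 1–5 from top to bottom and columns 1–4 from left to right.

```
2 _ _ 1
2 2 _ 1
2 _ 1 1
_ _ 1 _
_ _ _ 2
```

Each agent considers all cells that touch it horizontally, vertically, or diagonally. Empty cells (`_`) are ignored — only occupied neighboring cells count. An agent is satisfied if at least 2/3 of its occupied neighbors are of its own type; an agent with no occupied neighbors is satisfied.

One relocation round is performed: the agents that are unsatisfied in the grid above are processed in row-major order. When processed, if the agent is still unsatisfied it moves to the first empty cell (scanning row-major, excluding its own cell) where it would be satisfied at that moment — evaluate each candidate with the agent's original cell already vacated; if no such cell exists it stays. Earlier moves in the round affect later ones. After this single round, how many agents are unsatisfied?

Initially unsatisfied (in order): (5,4).
  (5,4) → (1,2).
Resulting grid:
2 2 _ 1
2 2 _ 1
2 _ 1 1
_ _ 1 _
_ _ _ _
All satisfied now.

0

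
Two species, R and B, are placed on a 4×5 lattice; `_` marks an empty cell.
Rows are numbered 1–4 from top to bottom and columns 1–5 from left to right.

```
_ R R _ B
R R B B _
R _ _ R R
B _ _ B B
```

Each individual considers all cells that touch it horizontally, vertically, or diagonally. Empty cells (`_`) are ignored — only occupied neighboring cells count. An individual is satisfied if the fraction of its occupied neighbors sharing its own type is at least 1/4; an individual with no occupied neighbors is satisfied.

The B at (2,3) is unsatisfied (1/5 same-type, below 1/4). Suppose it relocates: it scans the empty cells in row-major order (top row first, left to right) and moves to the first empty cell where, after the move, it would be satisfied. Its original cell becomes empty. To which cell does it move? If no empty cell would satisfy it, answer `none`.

(1,4)

Vacating (2,3). Empty cells in order:
  (1,1): 0/3 same-type → still unsatisfied.
  (1,4): 2/3 same-type → satisfied — stop here.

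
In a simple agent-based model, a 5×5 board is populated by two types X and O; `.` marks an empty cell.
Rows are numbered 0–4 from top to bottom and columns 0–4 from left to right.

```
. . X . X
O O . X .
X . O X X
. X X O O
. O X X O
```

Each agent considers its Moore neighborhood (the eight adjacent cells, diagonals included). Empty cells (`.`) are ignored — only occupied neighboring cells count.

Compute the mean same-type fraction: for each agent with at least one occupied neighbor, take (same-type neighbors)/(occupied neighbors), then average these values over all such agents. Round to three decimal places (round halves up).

Row 0: (0,2)X 1/2 · (0,4)X 1/1
Row 1: (1,0)O 1/2 · (1,1)O 2/4 · (1,3)X 4/5
Row 2: (2,0)X 1/3 · (2,2)O 2/6 · (2,3)X 3/6 · (2,4)X 2/4
Row 3: (3,1)X 3/5 · (3,2)X 4/7 · (3,3)O 3/8 · (3,4)O 2/5
Row 4: (4,1)O 0/3 · (4,2)X 3/5 · (4,3)X 2/5 · (4,4)O 2/3
Sum over 17 agents: 1/2 + 1/1 + 1/2 + 2/4 + 4/5 + 1/3 + 2/6 + 3/6 + 2/4 + 3/5 + 4/7 + 3/8 + 2/5 + 0/3 + 3/5 + 2/5 + 2/3 = 7207/840; mean = 7207/840 ÷ 17 = 7207/14280 = 0.504691… → 0.505.

0.505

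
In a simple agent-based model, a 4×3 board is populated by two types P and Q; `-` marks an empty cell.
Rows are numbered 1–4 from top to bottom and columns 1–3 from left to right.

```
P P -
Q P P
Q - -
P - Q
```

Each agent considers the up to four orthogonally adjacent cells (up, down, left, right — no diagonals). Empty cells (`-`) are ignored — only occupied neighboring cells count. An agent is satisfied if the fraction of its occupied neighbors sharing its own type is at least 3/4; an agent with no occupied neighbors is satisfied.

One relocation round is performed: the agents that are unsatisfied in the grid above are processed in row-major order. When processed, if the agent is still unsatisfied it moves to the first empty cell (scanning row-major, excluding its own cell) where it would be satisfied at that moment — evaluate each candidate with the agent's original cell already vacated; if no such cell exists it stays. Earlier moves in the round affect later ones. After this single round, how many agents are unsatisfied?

4

Initially unsatisfied (in order): (1,1), (2,1), (2,2), (3,1), (4,1).
  (1,1) → (1,3).
  (2,1): no empty cell satisfies it; stays.
  (2,2): no empty cell satisfies it; stays.
  (3,1): no empty cell satisfies it; stays.
  (4,1): no empty cell satisfies it; stays.
Resulting grid:
- P P
Q P P
Q - -
P - Q
Unsatisfied now: (2,1), (2,2), (3,1), (4,1).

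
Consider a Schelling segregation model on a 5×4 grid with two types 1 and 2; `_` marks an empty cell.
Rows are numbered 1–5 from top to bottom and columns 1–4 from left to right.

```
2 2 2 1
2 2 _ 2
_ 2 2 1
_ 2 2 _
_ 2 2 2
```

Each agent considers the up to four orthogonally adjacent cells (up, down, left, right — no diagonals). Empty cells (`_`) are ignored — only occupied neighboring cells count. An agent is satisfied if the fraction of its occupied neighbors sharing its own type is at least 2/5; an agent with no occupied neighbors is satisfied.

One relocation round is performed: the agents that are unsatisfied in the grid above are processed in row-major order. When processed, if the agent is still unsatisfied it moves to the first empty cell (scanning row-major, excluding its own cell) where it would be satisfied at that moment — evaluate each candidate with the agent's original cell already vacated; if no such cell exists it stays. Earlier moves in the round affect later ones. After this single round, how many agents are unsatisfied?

Initially unsatisfied (in order): (1,4), (2,4), (3,4).
  (1,4): no empty cell satisfies it; stays.
  (2,4) → (2,3).
  (3,4) → (2,4).
Resulting grid:
2 2 2 1
2 2 2 1
_ 2 2 _
_ 2 2 _
_ 2 2 2
All satisfied now.

0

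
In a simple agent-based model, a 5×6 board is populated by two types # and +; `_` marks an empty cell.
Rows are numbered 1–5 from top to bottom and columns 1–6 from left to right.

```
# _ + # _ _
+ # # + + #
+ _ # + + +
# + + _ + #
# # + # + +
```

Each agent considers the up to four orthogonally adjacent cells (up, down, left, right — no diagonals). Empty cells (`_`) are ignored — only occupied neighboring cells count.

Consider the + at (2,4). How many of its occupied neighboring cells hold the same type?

Occupied neighbors of (2,4): (1,4)=#, (3,4)=+, (2,3)=#, (2,5)=+.
Same type (+): 2 of 4.

2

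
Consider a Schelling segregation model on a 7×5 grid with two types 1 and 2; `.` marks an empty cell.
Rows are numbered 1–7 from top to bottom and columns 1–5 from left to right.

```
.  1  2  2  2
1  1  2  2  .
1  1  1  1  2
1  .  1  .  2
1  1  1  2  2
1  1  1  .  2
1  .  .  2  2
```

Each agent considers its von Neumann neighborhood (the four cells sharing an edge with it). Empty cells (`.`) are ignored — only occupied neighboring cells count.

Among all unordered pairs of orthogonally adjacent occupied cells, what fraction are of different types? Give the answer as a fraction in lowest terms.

1/6

Scan each occupied cell's neighbors to the right and below so each pair is counted once.
From row 1: 1 unlike of 6 pairs (running 1/6).
From row 2: 3 unlike of 7 pairs (running 4/13).
From row 3: 1 unlike of 7 pairs (running 5/20).
From row 4: 0 unlike of 3 pairs (running 5/23).
From row 5: 1 unlike of 8 pairs (running 6/31).
From row 6: 0 unlike of 4 pairs (running 6/35).
From row 7: 0 unlike of 1 pairs (running 6/36).
Total adjacent occupied pairs: 36; unlike-type pairs: 6.
6/36 reduces to 1/6.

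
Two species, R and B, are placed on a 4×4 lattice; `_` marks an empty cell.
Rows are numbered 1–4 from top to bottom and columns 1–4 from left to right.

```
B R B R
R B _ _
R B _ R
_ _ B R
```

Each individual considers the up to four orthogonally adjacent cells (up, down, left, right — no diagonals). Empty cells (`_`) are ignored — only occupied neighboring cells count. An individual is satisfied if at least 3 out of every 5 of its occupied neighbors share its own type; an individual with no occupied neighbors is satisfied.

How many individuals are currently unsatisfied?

10

Row 1: (1,1)B 0/2 not · (1,2)R 0/3 not · (1,3)B 0/2 not · (1,4)R 0/1 not
Row 2: (2,1)R 1/3 not · (2,2)B 1/3 not
Row 3: (3,1)R 1/2 not · (3,2)B 1/2 not · (3,4)R 1/1 satisfied
Row 4: (4,3)B 0/1 not · (4,4)R 1/2 not
Unsatisfied: (1,1), (1,2), (1,3), (1,4), (2,1), (2,2), (3,1), (3,2), (4,3), (4,4) — 10 in total.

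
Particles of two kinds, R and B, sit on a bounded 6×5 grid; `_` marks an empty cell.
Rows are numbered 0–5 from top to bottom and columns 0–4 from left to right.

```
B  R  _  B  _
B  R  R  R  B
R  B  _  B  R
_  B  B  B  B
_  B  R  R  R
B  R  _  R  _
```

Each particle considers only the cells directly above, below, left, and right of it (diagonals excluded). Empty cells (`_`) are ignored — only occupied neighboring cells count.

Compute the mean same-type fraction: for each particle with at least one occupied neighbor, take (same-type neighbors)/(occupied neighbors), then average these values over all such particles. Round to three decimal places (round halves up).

(0,0)B 1/2
(0,1)R 1/2
(0,3)B 0/1
(1,0)B 1/3
(1,1)R 2/4
(1,2)R 2/2
(1,3)R 1/4
(1,4)B 0/2
(2,0)R 0/2
(2,1)B 1/3
(2,3)B 1/3
(2,4)R 0/3
(3,1)B 3/3
(3,2)B 2/3
(3,3)B 3/4
(3,4)B 1/3
(4,1)B 1/3
(4,2)R 1/3
(4,3)R 3/4
(4,4)R 1/2
(5,0)B 0/1
(5,1)R 0/2
(5,3)R 1/1
Sum over 23 particles: 1/2 + 1/2 + 0/1 + 1/3 + 2/4 + 2/2 + 1/4 + 0/2 + 0/2 + 1/3 + 1/3 + 0/3 + 3/3 + 2/3 + 3/4 + 1/3 + 1/3 + 1/3 + 3/4 + 1/2 + 0/1 + 0/2 + 1/1 = 113/12; mean = 113/12 ÷ 23 = 113/276 = 0.409420… → 0.409.

0.409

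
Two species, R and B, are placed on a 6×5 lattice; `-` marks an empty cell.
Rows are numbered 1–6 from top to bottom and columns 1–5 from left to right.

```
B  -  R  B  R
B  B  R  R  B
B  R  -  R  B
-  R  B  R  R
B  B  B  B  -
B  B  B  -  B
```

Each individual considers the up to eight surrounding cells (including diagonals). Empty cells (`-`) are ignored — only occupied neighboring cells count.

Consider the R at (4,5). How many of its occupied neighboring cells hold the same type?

Occupied neighbors of (4,5): (3,4)=R, (3,5)=B, (4,4)=R, (5,4)=B.
Same type (R): 2 of 4.

2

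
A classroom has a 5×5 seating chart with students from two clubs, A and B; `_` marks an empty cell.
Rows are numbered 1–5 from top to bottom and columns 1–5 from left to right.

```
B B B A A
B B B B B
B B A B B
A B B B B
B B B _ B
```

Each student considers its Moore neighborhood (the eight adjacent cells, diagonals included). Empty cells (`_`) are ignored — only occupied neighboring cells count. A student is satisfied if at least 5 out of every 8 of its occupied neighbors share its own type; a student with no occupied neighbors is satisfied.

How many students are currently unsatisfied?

5

(1,1)B 3/3 satisfied
(1,2)B 5/5 satisfied
(1,3)B 4/5 satisfied
(1,4)A 1/5 not
(1,5)A 1/3 not
(2,1)B 5/5 satisfied
(2,2)B 7/8 satisfied
(2,3)B 6/8 satisfied
(2,4)B 5/8 satisfied
(2,5)B 3/5 not
(3,1)B 4/5 satisfied
(3,2)B 6/8 satisfied
(3,3)A 0/8 not
(3,4)B 7/8 satisfied
(3,5)B 5/5 satisfied
(4,1)A 0/5 not
(4,2)B 6/8 satisfied
(4,3)B 6/7 satisfied
(4,4)B 6/7 satisfied
(4,5)B 4/4 satisfied
(5,1)B 2/3 satisfied
(5,2)B 4/5 satisfied
(5,3)B 4/4 satisfied
(5,5)B 2/2 satisfied
Unsatisfied: (1,4), (1,5), (2,5), (3,3), (4,1) — 5 in total.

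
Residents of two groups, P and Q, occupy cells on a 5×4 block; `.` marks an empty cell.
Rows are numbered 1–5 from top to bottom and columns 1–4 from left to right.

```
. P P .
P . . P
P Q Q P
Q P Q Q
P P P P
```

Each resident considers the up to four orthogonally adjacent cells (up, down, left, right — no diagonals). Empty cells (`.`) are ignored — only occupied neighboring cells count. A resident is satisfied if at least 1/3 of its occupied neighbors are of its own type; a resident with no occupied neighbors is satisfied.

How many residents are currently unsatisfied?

(1,2)P 1/1 ok
(1,3)P 1/1 ok
(2,1)P 1/1 ok
(2,4)P 1/1 ok
(3,1)P 1/3 ok
(3,2)Q 1/3 ok
(3,3)Q 2/3 ok
(3,4)P 1/3 ok
(4,1)Q 0/3 unhappy
(4,2)P 1/4 unhappy
(4,3)Q 2/4 ok
(4,4)Q 1/3 ok
(5,1)P 1/2 ok
(5,2)P 3/3 ok
(5,3)P 2/3 ok
(5,4)P 1/2 ok
Unsatisfied: (4,1), (4,2) — 2 in total.

2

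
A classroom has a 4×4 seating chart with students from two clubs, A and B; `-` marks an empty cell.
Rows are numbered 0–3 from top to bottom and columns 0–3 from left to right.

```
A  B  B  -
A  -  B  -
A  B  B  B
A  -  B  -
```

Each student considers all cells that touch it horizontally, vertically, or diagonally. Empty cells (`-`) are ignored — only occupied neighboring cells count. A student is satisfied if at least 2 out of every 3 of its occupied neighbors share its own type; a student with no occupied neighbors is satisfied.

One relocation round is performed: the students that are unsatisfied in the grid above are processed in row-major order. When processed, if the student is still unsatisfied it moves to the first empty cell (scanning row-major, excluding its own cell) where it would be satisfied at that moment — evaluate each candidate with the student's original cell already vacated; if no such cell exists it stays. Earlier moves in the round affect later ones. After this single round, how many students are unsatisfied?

0

Initially unsatisfied (in order): (0,0), (0,1), (1,0), (2,1), (3,0).
  (0,0): no empty cell satisfies it; stays.
  (0,1) → (0,3).
  (1,0): now satisfied by earlier moves; stays.
  (2,1) → (1,3).
  (3,0): now satisfied by earlier moves; stays.
Resulting grid:
A - B B
A - B B
A - B B
A - B -
All satisfied now.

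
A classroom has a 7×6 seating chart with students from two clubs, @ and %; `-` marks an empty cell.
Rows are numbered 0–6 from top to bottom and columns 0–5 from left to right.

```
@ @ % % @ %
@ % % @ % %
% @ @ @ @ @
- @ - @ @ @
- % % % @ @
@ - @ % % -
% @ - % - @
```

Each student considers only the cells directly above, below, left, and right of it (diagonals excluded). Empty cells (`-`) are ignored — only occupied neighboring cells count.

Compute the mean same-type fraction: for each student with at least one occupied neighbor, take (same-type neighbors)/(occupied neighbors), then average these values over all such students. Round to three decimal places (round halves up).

(0,0)@ 2/2
(0,1)@ 1/3
(0,2)% 2/3
(0,3)% 1/3
(0,4)@ 0/3
(0,5)% 1/2
(1,0)@ 1/3
(1,1)% 1/4
(1,2)% 2/4
(1,3)@ 1/4
(1,4)% 1/4
(1,5)% 2/3
(2,0)% 0/2
(2,1)@ 2/4
(2,2)@ 2/3
(2,3)@ 4/4
(2,4)@ 3/4
(2,5)@ 2/3
(3,1)@ 1/2
(3,3)@ 2/3
(3,4)@ 4/4
(3,5)@ 3/3
(4,1)% 1/2
(4,2)% 2/3
(4,3)% 2/4
(4,4)@ 2/4
(4,5)@ 2/2
(5,0)@ 0/1
(5,2)@ 0/2
(5,3)% 3/4
(5,4)% 1/2
(6,0)% 0/2
(6,1)@ 0/1
(6,3)% 1/1
(6,5)@ — no occupied neighbors
Sum over 34 students: 2/2 + 1/3 + 2/3 + 1/3 + 0/3 + 1/2 + 1/3 + 1/4 + 2/4 + 1/4 + 1/4 + 2/3 + 0/2 + 2/4 + 2/3 + 4/4 + 3/4 + 2/3 + 1/2 + 2/3 + 4/4 + 3/3 + 1/2 + 2/3 + 2/4 + 2/4 + 2/2 + 0/1 + 0/2 + 3/4 + 1/2 + 0/2 + 0/1 + 1/1 = 69/4; mean = 69/4 ÷ 34 = 69/136 = 0.507352… → 0.507.

0.507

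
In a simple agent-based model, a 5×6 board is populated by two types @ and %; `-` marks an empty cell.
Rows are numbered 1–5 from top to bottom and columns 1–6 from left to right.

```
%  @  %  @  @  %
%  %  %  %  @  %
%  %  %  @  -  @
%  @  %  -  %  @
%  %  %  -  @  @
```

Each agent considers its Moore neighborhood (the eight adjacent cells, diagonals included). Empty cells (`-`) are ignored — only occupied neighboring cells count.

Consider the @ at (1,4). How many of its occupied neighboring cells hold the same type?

2

Occupied neighbors of (1,4): (1,3)=%, (1,5)=@, (2,3)=%, (2,4)=%, (2,5)=@.
Same type (@): 2 of 5.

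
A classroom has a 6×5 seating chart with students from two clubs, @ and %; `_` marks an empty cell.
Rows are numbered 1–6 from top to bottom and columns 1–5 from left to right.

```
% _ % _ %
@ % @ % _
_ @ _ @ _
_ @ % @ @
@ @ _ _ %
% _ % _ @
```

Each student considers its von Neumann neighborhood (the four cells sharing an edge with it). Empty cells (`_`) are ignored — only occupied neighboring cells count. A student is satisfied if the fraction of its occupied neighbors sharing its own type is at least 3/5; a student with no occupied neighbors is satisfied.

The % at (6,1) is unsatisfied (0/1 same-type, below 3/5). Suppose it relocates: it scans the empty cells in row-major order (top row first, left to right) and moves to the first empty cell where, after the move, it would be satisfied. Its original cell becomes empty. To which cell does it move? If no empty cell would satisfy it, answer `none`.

(1,2)

Vacating (6,1). Empty cells in order:
  (1,2): 3/3 same-type → satisfied — stop here.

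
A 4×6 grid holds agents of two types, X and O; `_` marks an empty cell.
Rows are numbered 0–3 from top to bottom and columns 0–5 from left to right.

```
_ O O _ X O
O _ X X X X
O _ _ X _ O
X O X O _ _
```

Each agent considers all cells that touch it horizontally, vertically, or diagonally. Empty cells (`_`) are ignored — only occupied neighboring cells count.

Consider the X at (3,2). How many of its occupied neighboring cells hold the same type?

Occupied neighbors of (3,2): (2,3)=X, (3,1)=O, (3,3)=O.
Same type (X): 1 of 3.

1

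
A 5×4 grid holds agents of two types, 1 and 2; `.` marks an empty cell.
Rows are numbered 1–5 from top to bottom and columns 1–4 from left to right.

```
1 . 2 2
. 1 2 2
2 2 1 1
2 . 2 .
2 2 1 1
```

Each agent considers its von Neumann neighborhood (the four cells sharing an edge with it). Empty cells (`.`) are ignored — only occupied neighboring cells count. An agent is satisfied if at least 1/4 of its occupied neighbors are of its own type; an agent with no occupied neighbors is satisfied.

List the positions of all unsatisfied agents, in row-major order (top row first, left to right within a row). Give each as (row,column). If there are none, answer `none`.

Row 1: (1,1)1 0/0 ✓ · (1,3)2 2/2 ✓ · (1,4)2 2/2 ✓
Row 2: (2,2)1 0/2 ✗ · (2,3)2 2/4 ✓ · (2,4)2 2/3 ✓
Row 3: (3,1)2 2/2 ✓ · (3,2)2 1/3 ✓ · (3,3)1 1/4 ✓ · (3,4)1 1/2 ✓
Row 4: (4,1)2 2/2 ✓ · (4,3)2 0/2 ✗
Row 5: (5,1)2 2/2 ✓ · (5,2)2 1/2 ✓ · (5,3)1 1/3 ✓ · (5,4)1 1/1 ✓

(2,2), (4,3)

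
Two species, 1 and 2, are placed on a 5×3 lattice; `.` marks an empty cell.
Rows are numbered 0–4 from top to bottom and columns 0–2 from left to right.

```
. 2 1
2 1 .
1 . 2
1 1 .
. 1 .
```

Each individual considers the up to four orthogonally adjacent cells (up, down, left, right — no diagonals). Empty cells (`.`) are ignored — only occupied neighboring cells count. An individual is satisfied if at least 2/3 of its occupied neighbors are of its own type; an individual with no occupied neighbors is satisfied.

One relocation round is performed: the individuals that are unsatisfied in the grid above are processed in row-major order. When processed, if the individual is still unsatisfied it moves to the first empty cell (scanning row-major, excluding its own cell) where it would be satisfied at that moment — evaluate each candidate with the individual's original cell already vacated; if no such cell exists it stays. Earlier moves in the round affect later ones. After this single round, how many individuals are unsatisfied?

Initially unsatisfied (in order): (0,1), (0,2), (1,0), (1,1), (2,0).
  (0,1) → (0,0).
  (0,2): now satisfied by earlier moves; stays.
  (1,0): no empty cell satisfies it; stays.
  (1,1) → (2,1).
  (2,0): now satisfied by earlier moves; stays.
Resulting grid:
2 . 1
2 . .
1 1 2
1 1 .
. 1 .
Unsatisfied now: (1,0), (2,2).

2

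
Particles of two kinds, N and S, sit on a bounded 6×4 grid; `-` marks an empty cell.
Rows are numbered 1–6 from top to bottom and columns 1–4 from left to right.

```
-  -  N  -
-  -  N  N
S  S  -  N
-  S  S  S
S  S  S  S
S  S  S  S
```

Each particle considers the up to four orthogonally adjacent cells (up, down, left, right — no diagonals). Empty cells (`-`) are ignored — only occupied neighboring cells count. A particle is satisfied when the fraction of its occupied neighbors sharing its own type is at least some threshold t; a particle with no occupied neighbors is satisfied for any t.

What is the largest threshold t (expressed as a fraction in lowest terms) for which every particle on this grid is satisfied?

1/2

(1,3)N 1/1
(2,3)N 2/2
(2,4)N 2/2
(3,1)S 1/1
(3,2)S 2/2
(3,4)N 1/2
(4,2)S 3/3
(4,3)S 3/3
(4,4)S 2/3
(5,1)S 2/2
(5,2)S 4/4
(5,3)S 4/4
(5,4)S 3/3
(6,1)S 2/2
(6,2)S 3/3
(6,3)S 3/3
(6,4)S 2/2
The smallest same-type fraction is 1/2 at (3,4), which reduces to 1/2. Any threshold above that leaves this particle unsatisfied.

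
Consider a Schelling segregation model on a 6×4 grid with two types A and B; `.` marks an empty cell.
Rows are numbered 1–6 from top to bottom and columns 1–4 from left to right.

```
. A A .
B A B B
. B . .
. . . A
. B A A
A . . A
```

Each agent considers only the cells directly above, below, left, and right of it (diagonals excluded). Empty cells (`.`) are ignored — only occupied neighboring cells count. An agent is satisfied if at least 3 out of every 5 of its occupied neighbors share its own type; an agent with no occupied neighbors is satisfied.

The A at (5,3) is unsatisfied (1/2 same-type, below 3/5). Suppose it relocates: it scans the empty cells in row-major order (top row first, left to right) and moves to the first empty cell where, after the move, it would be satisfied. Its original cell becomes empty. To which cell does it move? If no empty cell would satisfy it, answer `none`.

Vacating (5,3). Empty cells in order:
  (1,1): 1/2 same-type → still unsatisfied.
  (1,4): 1/2 same-type → still unsatisfied.
  (3,1): 0/2 same-type → still unsatisfied.
  (3,3): 0/2 same-type → still unsatisfied.
  (3,4): 1/2 same-type → still unsatisfied.
  (4,1): 0/0 same-type → satisfied — stop here.

(4,1)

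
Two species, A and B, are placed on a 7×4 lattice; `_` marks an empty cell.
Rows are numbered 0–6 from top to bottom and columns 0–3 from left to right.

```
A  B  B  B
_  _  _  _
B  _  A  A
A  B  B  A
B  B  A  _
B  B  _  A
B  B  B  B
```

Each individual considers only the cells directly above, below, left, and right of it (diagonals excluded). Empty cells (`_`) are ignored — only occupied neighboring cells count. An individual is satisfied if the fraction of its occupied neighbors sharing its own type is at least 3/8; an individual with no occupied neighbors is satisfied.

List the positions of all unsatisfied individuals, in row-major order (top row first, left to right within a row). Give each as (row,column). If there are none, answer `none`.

(0,0), (2,0), (3,0), (3,2), (4,2), (5,3)

Row 0: (0,0)A 0/1 not · (0,1)B 1/2 satisfied · (0,2)B 2/2 satisfied · (0,3)B 1/1 satisfied
Row 2: (2,0)B 0/1 not · (2,2)A 1/2 satisfied · (2,3)A 2/2 satisfied
Row 3: (3,0)A 0/3 not · (3,1)B 2/3 satisfied · (3,2)B 1/4 not · (3,3)A 1/2 satisfied
Row 4: (4,0)B 2/3 satisfied · (4,1)B 3/4 satisfied · (4,2)A 0/2 not
Row 5: (5,0)B 3/3 satisfied · (5,1)B 3/3 satisfied · (5,3)A 0/1 not
Row 6: (6,0)B 2/2 satisfied · (6,1)B 3/3 satisfied · (6,2)B 2/2 satisfied · (6,3)B 1/2 satisfied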